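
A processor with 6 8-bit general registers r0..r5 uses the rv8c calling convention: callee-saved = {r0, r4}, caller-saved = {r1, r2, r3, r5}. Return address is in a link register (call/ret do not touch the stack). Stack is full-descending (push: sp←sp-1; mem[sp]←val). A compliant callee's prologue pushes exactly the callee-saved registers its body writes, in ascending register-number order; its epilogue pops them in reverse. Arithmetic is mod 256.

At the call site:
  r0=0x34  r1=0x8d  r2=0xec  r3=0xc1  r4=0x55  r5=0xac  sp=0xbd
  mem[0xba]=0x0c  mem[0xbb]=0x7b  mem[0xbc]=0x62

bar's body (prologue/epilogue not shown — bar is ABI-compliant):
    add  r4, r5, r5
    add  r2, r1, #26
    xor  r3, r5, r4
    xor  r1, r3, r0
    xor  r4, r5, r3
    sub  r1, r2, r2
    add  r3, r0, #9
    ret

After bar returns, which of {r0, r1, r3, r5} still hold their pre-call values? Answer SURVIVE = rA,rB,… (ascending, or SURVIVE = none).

prologue: push r4 -> mem[0xbc]=0x55, sp=0xbc
body[0] add  r4, r5, r5 -> r4=0x58
body[1] add  r2, r1, #26 -> r2=0xa7
body[2] xor  r3, r5, r4 -> r3=0xf4
body[3] xor  r1, r3, r0 -> r1=0xc0
body[4] xor  r4, r5, r3 -> r4=0x58
body[5] sub  r1, r2, r2 -> r1=0x00
body[6] add  r3, r0, #9 -> r3=0x3d
epilogue: pop r4=0x55, sp=0xbd
r0: callee-saved, written=False
r1: caller-saved, written=True
r3: caller-saved, written=True
r5: caller-saved, written=False

SURVIVE = r0,r5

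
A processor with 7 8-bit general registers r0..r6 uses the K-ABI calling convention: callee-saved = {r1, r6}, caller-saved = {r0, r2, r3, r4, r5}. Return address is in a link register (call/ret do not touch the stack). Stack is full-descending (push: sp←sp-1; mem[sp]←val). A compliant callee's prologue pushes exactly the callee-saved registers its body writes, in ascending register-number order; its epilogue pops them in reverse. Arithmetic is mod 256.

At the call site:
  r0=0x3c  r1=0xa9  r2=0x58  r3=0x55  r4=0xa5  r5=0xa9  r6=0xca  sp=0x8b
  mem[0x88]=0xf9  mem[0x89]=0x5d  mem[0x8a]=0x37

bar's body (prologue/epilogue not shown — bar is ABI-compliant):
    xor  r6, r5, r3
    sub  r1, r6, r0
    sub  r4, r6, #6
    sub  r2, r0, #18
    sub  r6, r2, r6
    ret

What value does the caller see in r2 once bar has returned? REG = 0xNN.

REG = 0x2a

prologue: push r1 → mem[0x8a]=0xa9, sp=0x8a
prologue: push r6 → mem[0x89]=0xca, sp=0x89
body[0] xor  r6, r5, r3 → r6=0xfc
body[1] sub  r1, r6, r0 → r1=0xc0
body[2] sub  r4, r6, #6 → r4=0xf6
body[3] sub  r2, r0, #18 → r2=0x2a
body[4] sub  r6, r2, r6 → r6=0x2e
epilogue: pop r6=0xca, sp=0x8a
epilogue: pop r1=0xa9, sp=0x8b
r2 is caller-saved → body value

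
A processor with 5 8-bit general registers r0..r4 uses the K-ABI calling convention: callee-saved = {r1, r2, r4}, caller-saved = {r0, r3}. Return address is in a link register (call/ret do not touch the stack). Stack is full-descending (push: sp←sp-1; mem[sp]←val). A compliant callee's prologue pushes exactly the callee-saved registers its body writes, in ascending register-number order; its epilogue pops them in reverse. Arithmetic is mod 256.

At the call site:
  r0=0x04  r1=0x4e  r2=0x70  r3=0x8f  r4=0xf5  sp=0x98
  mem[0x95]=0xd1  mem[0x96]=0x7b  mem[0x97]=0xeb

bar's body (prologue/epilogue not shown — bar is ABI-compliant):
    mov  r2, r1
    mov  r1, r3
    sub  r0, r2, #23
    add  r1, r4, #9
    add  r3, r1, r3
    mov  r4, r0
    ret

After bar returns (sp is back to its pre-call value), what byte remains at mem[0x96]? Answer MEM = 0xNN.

MEM = 0x70

prologue: push r1 → mem[0x97]=0x4e, sp=0x97
prologue: push r2 → mem[0x96]=0x70, sp=0x96
prologue: push r4 → mem[0x95]=0xf5, sp=0x95
body[0] mov  r2, r1 → r2=0x4e
body[1] mov  r1, r3 → r1=0x8f
body[2] sub  r0, r2, #23 → r0=0x37
body[3] add  r1, r4, #9 → r1=0xfe
body[4] add  r3, r1, r3 → r3=0x8d
body[5] mov  r4, r0 → r4=0x37
epilogue: pop r4=0xf5, sp=0x96
epilogue: pop r2=0x70, sp=0x97
epilogue: pop r1=0x4e, sp=0x98
prologue pushed ['r1', 'r2', 'r4'] at ['0x97', '0x96', '0x95']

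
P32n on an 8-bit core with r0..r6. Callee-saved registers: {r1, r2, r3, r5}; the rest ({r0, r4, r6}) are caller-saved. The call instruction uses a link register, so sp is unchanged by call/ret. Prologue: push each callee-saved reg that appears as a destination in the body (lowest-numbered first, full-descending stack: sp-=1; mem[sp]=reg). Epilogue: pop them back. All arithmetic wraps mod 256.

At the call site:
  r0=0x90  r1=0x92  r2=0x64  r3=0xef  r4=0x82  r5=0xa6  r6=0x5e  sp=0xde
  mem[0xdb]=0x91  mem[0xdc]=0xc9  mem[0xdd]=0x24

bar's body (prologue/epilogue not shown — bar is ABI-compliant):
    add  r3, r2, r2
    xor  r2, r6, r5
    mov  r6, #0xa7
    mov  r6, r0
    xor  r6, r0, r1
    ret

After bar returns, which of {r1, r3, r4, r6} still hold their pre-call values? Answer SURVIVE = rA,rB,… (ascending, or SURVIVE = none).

SURVIVE = r1,r3,r4

prologue: push r2 → mem[0xdd]=0x64, sp=0xdd
prologue: push r3 → mem[0xdc]=0xef, sp=0xdc
body[0] add  r3, r2, r2 → r3=0xc8
body[1] xor  r2, r6, r5 → r2=0xf8
body[2] mov  r6, #0xa7 → r6=0xa7
body[3] mov  r6, r0 → r6=0x90
body[4] xor  r6, r0, r1 → r6=0x02
epilogue: pop r3=0xef, sp=0xdd
epilogue: pop r2=0x64, sp=0xde
r1: callee-saved, written=False
r3: callee-saved, written=True
r4: caller-saved, written=False
r6: caller-saved, written=True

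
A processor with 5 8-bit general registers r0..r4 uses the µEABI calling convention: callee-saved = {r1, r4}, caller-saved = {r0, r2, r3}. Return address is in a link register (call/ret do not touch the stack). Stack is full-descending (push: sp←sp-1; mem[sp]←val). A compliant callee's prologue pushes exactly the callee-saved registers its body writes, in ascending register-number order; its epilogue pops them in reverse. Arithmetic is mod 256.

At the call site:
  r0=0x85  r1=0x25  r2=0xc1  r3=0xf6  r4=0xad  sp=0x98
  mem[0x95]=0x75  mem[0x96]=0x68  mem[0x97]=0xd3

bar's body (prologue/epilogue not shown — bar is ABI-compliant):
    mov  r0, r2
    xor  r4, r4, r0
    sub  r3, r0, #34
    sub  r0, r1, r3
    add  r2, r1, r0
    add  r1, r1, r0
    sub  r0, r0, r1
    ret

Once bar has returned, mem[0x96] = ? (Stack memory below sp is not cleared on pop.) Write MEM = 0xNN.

prologue: push r1 → mem[0x97]=0x25, sp=0x97
prologue: push r4 → mem[0x96]=0xad, sp=0x96
body[0] mov  r0, r2 → r0=0xc1
body[1] xor  r4, r4, r0 → r4=0x6c
body[2] sub  r3, r0, #34 → r3=0x9f
body[3] sub  r0, r1, r3 → r0=0x86
body[4] add  r2, r1, r0 → r2=0xab
body[5] add  r1, r1, r0 → r1=0xab
body[6] sub  r0, r0, r1 → r0=0xdb
epilogue: pop r4=0xad, sp=0x97
epilogue: pop r1=0x25, sp=0x98
prologue pushed ['r1', 'r4'] at ['0x97', '0x96']

MEM = 0xad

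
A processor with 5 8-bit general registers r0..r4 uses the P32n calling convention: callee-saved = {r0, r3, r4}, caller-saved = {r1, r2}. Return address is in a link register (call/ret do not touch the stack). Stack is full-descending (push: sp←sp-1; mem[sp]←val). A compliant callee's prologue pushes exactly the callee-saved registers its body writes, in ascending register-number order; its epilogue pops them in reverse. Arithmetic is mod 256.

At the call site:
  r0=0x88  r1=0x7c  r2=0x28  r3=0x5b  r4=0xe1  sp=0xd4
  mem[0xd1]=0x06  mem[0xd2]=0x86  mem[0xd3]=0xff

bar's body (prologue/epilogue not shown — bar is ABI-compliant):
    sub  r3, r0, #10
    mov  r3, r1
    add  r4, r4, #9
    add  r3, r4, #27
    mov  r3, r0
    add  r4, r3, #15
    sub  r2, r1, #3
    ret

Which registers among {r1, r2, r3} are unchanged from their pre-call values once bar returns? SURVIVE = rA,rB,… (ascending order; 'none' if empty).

prologue: push r3 -> mem[0xd3]=0x5b, sp=0xd3
prologue: push r4 -> mem[0xd2]=0xe1, sp=0xd2
body[0] sub  r3, r0, #10 -> r3=0x7e
body[1] mov  r3, r1 -> r3=0x7c
body[2] add  r4, r4, #9 -> r4=0xea
body[3] add  r3, r4, #27 -> r3=0x05
body[4] mov  r3, r0 -> r3=0x88
body[5] add  r4, r3, #15 -> r4=0x97
body[6] sub  r2, r1, #3 -> r2=0x79
epilogue: pop r4=0xe1, sp=0xd3
epilogue: pop r3=0x5b, sp=0xd4
r1: caller-saved, written=False
r2: caller-saved, written=True
r3: callee-saved, written=True

SURVIVE = r1,r3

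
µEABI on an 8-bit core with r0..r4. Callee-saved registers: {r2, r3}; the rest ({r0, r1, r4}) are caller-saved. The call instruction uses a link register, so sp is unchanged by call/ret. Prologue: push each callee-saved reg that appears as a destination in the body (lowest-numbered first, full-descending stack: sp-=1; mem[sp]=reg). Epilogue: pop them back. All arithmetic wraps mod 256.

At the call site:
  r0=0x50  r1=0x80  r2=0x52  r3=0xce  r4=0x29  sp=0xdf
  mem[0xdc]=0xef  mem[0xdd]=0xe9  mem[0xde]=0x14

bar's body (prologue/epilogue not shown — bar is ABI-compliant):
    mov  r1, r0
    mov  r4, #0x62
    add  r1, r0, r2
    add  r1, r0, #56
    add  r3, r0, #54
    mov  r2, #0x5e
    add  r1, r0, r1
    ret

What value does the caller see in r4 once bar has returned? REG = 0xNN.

prologue: push r2 -> mem[0xde]=0x52, sp=0xde
prologue: push r3 -> mem[0xdd]=0xce, sp=0xdd
body[0] mov  r1, r0 -> r1=0x50
body[1] mov  r4, #0x62 -> r4=0x62
body[2] add  r1, r0, r2 -> r1=0xa2
body[3] add  r1, r0, #56 -> r1=0x88
body[4] add  r3, r0, #54 -> r3=0x86
body[5] mov  r2, #0x5e -> r2=0x5e
body[6] add  r1, r0, r1 -> r1=0xd8
epilogue: pop r3=0xce, sp=0xde
epilogue: pop r2=0x52, sp=0xdf
r4 is caller-saved -> body value

REG = 0x62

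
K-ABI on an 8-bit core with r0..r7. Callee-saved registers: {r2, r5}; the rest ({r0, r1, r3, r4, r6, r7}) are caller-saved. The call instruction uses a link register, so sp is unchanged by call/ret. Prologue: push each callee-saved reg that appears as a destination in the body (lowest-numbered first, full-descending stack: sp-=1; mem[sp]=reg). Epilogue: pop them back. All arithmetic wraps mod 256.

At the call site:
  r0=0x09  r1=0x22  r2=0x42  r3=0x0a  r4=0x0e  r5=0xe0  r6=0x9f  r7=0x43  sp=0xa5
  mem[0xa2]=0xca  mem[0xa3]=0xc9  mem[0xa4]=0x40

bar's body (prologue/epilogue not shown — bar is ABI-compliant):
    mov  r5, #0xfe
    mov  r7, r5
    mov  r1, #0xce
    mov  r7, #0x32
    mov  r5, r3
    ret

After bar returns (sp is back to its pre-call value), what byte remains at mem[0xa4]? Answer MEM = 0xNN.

prologue: push r5 → mem[0xa4]=0xe0, sp=0xa4
body[0] mov  r5, #0xfe → r5=0xfe
body[1] mov  r7, r5 → r7=0xfe
body[2] mov  r1, #0xce → r1=0xce
body[3] mov  r7, #0x32 → r7=0x32
body[4] mov  r5, r3 → r5=0x0a
epilogue: pop r5=0xe0, sp=0xa5
prologue pushed ['r5'] at ['0xa4']

MEM = 0xe0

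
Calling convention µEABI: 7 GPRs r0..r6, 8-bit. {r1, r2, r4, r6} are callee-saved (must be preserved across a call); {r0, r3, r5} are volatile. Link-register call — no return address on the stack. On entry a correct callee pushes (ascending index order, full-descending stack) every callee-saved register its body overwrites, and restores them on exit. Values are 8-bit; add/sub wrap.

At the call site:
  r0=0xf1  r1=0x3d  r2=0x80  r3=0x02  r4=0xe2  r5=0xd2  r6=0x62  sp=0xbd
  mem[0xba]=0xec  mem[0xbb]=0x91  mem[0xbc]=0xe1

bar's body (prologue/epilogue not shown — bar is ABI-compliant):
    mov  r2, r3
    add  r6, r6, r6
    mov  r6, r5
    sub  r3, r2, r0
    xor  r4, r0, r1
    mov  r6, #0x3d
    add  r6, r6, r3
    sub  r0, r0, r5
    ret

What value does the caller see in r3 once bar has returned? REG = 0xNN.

REG = 0x11

prologue: push r2 -> mem[0xbc]=0x80, sp=0xbc
prologue: push r4 -> mem[0xbb]=0xe2, sp=0xbb
prologue: push r6 -> mem[0xba]=0x62, sp=0xba
body[0] mov  r2, r3 -> r2=0x02
body[1] add  r6, r6, r6 -> r6=0xc4
body[2] mov  r6, r5 -> r6=0xd2
body[3] sub  r3, r2, r0 -> r3=0x11
body[4] xor  r4, r0, r1 -> r4=0xcc
body[5] mov  r6, #0x3d -> r6=0x3d
body[6] add  r6, r6, r3 -> r6=0x4e
body[7] sub  r0, r0, r5 -> r0=0x1f
epilogue: pop r6=0x62, sp=0xbb
epilogue: pop r4=0xe2, sp=0xbc
epilogue: pop r2=0x80, sp=0xbd
r3 is caller-saved -> body value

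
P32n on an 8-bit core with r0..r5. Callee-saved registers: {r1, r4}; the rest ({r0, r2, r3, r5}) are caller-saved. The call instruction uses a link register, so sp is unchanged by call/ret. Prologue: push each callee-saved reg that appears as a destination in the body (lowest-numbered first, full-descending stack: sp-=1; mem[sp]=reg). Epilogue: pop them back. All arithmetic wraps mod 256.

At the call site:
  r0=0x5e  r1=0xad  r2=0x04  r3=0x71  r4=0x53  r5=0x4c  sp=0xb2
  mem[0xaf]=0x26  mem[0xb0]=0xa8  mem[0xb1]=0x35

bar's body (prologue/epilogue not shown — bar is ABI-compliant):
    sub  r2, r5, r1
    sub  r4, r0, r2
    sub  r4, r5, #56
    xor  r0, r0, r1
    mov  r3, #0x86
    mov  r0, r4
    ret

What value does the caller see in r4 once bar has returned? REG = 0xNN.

prologue: push r4 -> mem[0xb1]=0x53, sp=0xb1
body[0] sub  r2, r5, r1 -> r2=0x9f
body[1] sub  r4, r0, r2 -> r4=0xbf
body[2] sub  r4, r5, #56 -> r4=0x14
body[3] xor  r0, r0, r1 -> r0=0xf3
body[4] mov  r3, #0x86 -> r3=0x86
body[5] mov  r0, r4 -> r0=0x14
epilogue: pop r4=0x53, sp=0xb2
r4 is callee-saved -> restored

REG = 0x53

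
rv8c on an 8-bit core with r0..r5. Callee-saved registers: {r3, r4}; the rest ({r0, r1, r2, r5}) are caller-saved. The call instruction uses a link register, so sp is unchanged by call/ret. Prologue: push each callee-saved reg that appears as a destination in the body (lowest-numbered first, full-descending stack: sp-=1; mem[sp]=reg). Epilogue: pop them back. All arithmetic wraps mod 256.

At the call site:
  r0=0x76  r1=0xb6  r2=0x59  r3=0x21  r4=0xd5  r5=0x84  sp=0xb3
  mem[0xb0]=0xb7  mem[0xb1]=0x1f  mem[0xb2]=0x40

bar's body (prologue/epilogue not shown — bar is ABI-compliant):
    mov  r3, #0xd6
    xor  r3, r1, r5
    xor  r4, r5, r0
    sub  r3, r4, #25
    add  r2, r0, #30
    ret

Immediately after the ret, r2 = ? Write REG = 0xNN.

REG = 0x94

prologue: push r3 -> mem[0xb2]=0x21, sp=0xb2
prologue: push r4 -> mem[0xb1]=0xd5, sp=0xb1
body[0] mov  r3, #0xd6 -> r3=0xd6
body[1] xor  r3, r1, r5 -> r3=0x32
body[2] xor  r4, r5, r0 -> r4=0xf2
body[3] sub  r3, r4, #25 -> r3=0xd9
body[4] add  r2, r0, #30 -> r2=0x94
epilogue: pop r4=0xd5, sp=0xb2
epilogue: pop r3=0x21, sp=0xb3
r2 is caller-saved -> body value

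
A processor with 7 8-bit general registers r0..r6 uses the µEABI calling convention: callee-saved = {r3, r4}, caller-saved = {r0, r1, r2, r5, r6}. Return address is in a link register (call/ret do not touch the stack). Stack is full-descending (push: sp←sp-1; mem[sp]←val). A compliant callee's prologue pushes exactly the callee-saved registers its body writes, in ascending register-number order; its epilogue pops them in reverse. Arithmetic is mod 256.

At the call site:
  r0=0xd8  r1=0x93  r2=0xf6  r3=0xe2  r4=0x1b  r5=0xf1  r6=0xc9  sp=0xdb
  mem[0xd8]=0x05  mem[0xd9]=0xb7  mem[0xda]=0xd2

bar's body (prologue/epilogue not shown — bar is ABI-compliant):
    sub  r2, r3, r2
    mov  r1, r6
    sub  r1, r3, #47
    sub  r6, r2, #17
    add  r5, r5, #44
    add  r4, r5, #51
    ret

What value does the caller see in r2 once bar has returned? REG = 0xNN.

prologue: push r4 → mem[0xda]=0x1b, sp=0xda
body[0] sub  r2, r3, r2 → r2=0xec
body[1] mov  r1, r6 → r1=0xc9
body[2] sub  r1, r3, #47 → r1=0xb3
body[3] sub  r6, r2, #17 → r6=0xdb
body[4] add  r5, r5, #44 → r5=0x1d
body[5] add  r4, r5, #51 → r4=0x50
epilogue: pop r4=0x1b, sp=0xdb
r2 is caller-saved → body value

REG = 0xec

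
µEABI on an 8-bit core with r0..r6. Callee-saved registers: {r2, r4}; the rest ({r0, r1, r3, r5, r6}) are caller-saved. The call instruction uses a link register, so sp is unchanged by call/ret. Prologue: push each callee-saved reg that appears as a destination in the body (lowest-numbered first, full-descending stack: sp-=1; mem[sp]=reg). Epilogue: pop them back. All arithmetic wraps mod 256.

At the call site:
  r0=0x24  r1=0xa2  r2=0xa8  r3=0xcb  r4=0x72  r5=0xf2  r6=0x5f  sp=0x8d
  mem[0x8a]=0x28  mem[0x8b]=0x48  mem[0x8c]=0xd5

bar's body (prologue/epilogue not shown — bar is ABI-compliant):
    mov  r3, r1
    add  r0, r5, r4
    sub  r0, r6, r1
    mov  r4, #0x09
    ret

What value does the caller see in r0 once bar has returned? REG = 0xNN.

REG = 0xbd

prologue: push r4 → mem[0x8c]=0x72, sp=0x8c
body[0] mov  r3, r1 → r3=0xa2
body[1] add  r0, r5, r4 → r0=0x64
body[2] sub  r0, r6, r1 → r0=0xbd
body[3] mov  r4, #0x09 → r4=0x09
epilogue: pop r4=0x72, sp=0x8d
r0 is caller-saved → body value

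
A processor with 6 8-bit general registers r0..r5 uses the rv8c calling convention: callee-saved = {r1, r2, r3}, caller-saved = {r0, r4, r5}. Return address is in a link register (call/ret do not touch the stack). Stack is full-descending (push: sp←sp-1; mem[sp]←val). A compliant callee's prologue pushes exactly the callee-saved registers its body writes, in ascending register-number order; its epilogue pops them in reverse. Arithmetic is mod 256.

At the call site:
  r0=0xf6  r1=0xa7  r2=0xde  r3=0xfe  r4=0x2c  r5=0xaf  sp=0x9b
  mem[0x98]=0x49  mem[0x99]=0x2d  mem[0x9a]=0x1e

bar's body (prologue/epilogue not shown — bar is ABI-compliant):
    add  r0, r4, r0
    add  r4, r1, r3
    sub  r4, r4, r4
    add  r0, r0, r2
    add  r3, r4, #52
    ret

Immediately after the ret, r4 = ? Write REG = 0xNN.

prologue: push r3 → mem[0x9a]=0xfe, sp=0x9a
body[0] add  r0, r4, r0 → r0=0x22
body[1] add  r4, r1, r3 → r4=0xa5
body[2] sub  r4, r4, r4 → r4=0x00
body[3] add  r0, r0, r2 → r0=0x00
body[4] add  r3, r4, #52 → r3=0x34
epilogue: pop r3=0xfe, sp=0x9b
r4 is caller-saved → body value

REG = 0x00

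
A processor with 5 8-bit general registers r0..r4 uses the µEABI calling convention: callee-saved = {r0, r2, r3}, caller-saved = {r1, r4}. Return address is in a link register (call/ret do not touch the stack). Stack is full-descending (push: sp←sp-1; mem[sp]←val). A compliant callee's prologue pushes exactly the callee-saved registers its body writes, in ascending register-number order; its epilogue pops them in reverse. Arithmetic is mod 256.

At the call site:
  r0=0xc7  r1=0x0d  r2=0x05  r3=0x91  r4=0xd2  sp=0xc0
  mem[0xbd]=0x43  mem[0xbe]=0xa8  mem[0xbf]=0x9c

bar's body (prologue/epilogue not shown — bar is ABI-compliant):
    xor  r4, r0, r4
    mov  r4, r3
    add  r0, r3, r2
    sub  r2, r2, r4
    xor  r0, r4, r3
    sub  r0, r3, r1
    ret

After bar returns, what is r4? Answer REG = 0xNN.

prologue: push r0 -> mem[0xbf]=0xc7, sp=0xbf
prologue: push r2 -> mem[0xbe]=0x05, sp=0xbe
body[0] xor  r4, r0, r4 -> r4=0x15
body[1] mov  r4, r3 -> r4=0x91
body[2] add  r0, r3, r2 -> r0=0x96
body[3] sub  r2, r2, r4 -> r2=0x74
body[4] xor  r0, r4, r3 -> r0=0x00
body[5] sub  r0, r3, r1 -> r0=0x84
epilogue: pop r2=0x05, sp=0xbf
epilogue: pop r0=0xc7, sp=0xc0
r4 is caller-saved -> body value

REG = 0x91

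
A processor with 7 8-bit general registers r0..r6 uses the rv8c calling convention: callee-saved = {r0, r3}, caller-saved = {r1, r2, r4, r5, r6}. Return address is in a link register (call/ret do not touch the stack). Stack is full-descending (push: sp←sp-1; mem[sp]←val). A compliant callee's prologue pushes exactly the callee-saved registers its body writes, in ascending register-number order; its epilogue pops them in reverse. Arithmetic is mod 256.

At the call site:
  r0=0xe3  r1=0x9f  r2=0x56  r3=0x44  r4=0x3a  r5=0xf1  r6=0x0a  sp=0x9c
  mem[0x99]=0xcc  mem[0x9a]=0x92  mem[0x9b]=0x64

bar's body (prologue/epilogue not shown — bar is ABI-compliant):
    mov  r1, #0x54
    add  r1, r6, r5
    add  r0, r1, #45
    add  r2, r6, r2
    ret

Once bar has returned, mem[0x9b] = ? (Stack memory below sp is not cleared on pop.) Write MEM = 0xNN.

MEM = 0xe3

prologue: push r0 → mem[0x9b]=0xe3, sp=0x9b
body[0] mov  r1, #0x54 → r1=0x54
body[1] add  r1, r6, r5 → r1=0xfb
body[2] add  r0, r1, #45 → r0=0x28
body[3] add  r2, r6, r2 → r2=0x60
epilogue: pop r0=0xe3, sp=0x9c
prologue pushed ['r0'] at ['0x9b']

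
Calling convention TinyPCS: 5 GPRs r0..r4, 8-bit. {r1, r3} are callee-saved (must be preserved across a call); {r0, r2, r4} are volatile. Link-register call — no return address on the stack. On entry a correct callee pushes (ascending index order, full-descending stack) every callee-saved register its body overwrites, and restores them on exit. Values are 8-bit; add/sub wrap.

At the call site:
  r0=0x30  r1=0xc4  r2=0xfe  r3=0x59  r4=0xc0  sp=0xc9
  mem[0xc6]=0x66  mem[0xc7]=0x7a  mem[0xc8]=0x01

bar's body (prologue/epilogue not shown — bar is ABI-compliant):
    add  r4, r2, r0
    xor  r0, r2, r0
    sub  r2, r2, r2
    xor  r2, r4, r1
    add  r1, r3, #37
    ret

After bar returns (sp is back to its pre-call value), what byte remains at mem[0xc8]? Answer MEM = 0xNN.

MEM = 0xc4

prologue: push r1 → mem[0xc8]=0xc4, sp=0xc8
body[0] add  r4, r2, r0 → r4=0x2e
body[1] xor  r0, r2, r0 → r0=0xce
body[2] sub  r2, r2, r2 → r2=0x00
body[3] xor  r2, r4, r1 → r2=0xea
body[4] add  r1, r3, #37 → r1=0x7e
epilogue: pop r1=0xc4, sp=0xc9
prologue pushed ['r1'] at ['0xc8']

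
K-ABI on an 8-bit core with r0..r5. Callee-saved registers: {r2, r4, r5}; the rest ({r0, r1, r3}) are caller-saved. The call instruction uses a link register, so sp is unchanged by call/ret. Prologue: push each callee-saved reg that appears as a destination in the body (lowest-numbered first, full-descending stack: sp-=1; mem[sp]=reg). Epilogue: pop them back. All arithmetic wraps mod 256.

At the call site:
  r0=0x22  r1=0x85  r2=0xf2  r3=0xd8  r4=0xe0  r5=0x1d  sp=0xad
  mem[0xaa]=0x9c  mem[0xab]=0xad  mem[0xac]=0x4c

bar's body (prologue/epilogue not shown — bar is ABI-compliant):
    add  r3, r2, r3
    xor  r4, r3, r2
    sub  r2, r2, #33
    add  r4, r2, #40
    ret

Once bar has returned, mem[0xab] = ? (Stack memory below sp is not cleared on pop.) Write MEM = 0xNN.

MEM = 0xe0

prologue: push r2 -> mem[0xac]=0xf2, sp=0xac
prologue: push r4 -> mem[0xab]=0xe0, sp=0xab
body[0] add  r3, r2, r3 -> r3=0xca
body[1] xor  r4, r3, r2 -> r4=0x38
body[2] sub  r2, r2, #33 -> r2=0xd1
body[3] add  r4, r2, #40 -> r4=0xf9
epilogue: pop r4=0xe0, sp=0xac
epilogue: pop r2=0xf2, sp=0xad
prologue pushed ['r2', 'r4'] at ['0xac', '0xab']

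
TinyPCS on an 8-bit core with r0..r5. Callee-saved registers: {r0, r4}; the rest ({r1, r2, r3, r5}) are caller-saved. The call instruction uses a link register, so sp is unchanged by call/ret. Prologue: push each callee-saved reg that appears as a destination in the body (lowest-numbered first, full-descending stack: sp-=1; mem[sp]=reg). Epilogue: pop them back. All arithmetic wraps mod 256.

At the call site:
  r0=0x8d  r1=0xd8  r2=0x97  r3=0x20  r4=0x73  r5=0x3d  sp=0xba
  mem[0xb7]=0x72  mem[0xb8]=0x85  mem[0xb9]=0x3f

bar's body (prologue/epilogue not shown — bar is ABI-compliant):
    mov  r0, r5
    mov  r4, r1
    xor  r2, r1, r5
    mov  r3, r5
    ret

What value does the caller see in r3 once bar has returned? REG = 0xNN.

prologue: push r0 -> mem[0xb9]=0x8d, sp=0xb9
prologue: push r4 -> mem[0xb8]=0x73, sp=0xb8
body[0] mov  r0, r5 -> r0=0x3d
body[1] mov  r4, r1 -> r4=0xd8
body[2] xor  r2, r1, r5 -> r2=0xe5
body[3] mov  r3, r5 -> r3=0x3d
epilogue: pop r4=0x73, sp=0xb9
epilogue: pop r0=0x8d, sp=0xba
r3 is caller-saved -> body value

REG = 0x3d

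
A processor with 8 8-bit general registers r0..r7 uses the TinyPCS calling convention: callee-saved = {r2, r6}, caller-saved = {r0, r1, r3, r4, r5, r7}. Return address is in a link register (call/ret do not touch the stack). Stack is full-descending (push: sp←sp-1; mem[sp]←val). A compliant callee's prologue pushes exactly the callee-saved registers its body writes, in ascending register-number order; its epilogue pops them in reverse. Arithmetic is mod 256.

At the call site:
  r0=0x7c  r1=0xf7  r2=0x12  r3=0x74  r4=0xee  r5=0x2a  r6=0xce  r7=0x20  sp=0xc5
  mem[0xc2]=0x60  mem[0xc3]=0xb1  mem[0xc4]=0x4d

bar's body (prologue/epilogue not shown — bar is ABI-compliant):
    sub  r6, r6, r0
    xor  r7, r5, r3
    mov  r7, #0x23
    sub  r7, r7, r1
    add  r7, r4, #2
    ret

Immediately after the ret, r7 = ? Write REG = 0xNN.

prologue: push r6 -> mem[0xc4]=0xce, sp=0xc4
body[0] sub  r6, r6, r0 -> r6=0x52
body[1] xor  r7, r5, r3 -> r7=0x5e
body[2] mov  r7, #0x23 -> r7=0x23
body[3] sub  r7, r7, r1 -> r7=0x2c
body[4] add  r7, r4, #2 -> r7=0xf0
epilogue: pop r6=0xce, sp=0xc5
r7 is caller-saved -> body value

REG = 0xf0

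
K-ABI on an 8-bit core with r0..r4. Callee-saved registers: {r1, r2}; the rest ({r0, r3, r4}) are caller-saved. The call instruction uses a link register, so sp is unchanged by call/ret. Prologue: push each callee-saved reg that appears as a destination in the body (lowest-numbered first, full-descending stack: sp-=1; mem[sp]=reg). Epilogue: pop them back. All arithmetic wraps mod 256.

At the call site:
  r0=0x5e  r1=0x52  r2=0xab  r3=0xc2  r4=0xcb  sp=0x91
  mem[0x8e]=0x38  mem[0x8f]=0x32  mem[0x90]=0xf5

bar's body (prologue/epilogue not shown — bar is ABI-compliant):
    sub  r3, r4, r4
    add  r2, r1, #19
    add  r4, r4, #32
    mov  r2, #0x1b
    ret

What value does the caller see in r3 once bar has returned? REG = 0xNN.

prologue: push r2 -> mem[0x90]=0xab, sp=0x90
body[0] sub  r3, r4, r4 -> r3=0x00
body[1] add  r2, r1, #19 -> r2=0x65
body[2] add  r4, r4, #32 -> r4=0xeb
body[3] mov  r2, #0x1b -> r2=0x1b
epilogue: pop r2=0xab, sp=0x91
r3 is caller-saved -> body value

REG = 0x00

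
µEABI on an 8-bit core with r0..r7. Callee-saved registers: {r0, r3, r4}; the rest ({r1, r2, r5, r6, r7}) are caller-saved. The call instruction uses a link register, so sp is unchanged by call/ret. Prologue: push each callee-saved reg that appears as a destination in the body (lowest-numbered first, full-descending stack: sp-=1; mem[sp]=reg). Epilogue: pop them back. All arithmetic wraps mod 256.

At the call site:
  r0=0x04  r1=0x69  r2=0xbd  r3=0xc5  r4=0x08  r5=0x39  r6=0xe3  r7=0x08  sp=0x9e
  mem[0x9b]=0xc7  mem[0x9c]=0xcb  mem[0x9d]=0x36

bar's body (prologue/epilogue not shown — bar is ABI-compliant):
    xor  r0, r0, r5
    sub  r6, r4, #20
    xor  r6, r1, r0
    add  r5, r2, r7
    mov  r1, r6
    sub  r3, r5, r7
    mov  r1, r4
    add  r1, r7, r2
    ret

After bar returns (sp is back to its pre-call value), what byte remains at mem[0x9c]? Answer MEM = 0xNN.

prologue: push r0 -> mem[0x9d]=0x04, sp=0x9d
prologue: push r3 -> mem[0x9c]=0xc5, sp=0x9c
body[0] xor  r0, r0, r5 -> r0=0x3d
body[1] sub  r6, r4, #20 -> r6=0xf4
body[2] xor  r6, r1, r0 -> r6=0x54
body[3] add  r5, r2, r7 -> r5=0xc5
body[4] mov  r1, r6 -> r1=0x54
body[5] sub  r3, r5, r7 -> r3=0xbd
body[6] mov  r1, r4 -> r1=0x08
body[7] add  r1, r7, r2 -> r1=0xc5
epilogue: pop r3=0xc5, sp=0x9d
epilogue: pop r0=0x04, sp=0x9e
prologue pushed ['r0', 'r3'] at ['0x9d', '0x9c']

MEM = 0xc5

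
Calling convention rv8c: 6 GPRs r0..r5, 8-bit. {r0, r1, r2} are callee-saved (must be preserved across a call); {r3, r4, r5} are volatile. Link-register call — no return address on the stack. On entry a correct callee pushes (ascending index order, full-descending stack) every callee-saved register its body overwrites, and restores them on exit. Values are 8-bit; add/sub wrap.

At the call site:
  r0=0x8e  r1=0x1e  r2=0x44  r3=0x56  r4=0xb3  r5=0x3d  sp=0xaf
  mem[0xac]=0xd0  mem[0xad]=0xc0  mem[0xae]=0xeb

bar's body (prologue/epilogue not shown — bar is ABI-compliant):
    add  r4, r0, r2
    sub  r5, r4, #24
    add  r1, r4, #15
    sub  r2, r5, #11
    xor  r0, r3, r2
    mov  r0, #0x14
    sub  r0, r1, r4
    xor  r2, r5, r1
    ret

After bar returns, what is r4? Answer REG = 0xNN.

prologue: push r0 → mem[0xae]=0x8e, sp=0xae
prologue: push r1 → mem[0xad]=0x1e, sp=0xad
prologue: push r2 → mem[0xac]=0x44, sp=0xac
body[0] add  r4, r0, r2 → r4=0xd2
body[1] sub  r5, r4, #24 → r5=0xba
body[2] add  r1, r4, #15 → r1=0xe1
body[3] sub  r2, r5, #11 → r2=0xaf
body[4] xor  r0, r3, r2 → r0=0xf9
body[5] mov  r0, #0x14 → r0=0x14
body[6] sub  r0, r1, r4 → r0=0x0f
body[7] xor  r2, r5, r1 → r2=0x5b
epilogue: pop r2=0x44, sp=0xad
epilogue: pop r1=0x1e, sp=0xae
epilogue: pop r0=0x8e, sp=0xaf
r4 is caller-saved → body value

REG = 0xd2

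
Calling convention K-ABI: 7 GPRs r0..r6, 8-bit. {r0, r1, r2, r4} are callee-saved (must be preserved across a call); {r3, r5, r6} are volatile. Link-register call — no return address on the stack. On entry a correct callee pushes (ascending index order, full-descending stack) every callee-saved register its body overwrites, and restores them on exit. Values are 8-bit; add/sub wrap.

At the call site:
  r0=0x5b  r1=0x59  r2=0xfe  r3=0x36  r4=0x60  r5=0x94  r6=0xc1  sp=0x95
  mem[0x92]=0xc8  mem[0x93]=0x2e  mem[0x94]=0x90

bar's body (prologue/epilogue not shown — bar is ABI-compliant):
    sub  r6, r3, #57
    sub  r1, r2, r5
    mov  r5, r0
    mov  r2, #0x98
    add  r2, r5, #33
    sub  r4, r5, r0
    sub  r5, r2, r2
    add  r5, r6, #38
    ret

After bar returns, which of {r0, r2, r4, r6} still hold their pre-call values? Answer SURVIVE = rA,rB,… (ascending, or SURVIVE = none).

prologue: push r1 -> mem[0x94]=0x59, sp=0x94
prologue: push r2 -> mem[0x93]=0xfe, sp=0x93
prologue: push r4 -> mem[0x92]=0x60, sp=0x92
body[0] sub  r6, r3, #57 -> r6=0xfd
body[1] sub  r1, r2, r5 -> r1=0x6a
body[2] mov  r5, r0 -> r5=0x5b
body[3] mov  r2, #0x98 -> r2=0x98
body[4] add  r2, r5, #33 -> r2=0x7c
body[5] sub  r4, r5, r0 -> r4=0x00
body[6] sub  r5, r2, r2 -> r5=0x00
body[7] add  r5, r6, #38 -> r5=0x23
epilogue: pop r4=0x60, sp=0x93
epilogue: pop r2=0xfe, sp=0x94
epilogue: pop r1=0x59, sp=0x95
r0: callee-saved, written=False
r2: callee-saved, written=True
r4: callee-saved, written=True
r6: caller-saved, written=True

SURVIVE = r0,r2,r4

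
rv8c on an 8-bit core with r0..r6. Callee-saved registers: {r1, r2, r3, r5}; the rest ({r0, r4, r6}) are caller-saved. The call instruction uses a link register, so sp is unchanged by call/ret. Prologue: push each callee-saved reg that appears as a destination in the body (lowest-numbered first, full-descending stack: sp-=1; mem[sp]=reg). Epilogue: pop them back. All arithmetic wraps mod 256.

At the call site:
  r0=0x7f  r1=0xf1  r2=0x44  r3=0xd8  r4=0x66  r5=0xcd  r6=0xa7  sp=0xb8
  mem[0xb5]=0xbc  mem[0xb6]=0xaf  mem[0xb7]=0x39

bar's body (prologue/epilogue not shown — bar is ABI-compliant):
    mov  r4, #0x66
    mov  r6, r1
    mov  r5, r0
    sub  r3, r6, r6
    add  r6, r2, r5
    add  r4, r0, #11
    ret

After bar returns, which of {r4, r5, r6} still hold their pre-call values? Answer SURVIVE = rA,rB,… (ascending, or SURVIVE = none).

SURVIVE = r5

prologue: push r3 -> mem[0xb7]=0xd8, sp=0xb7
prologue: push r5 -> mem[0xb6]=0xcd, sp=0xb6
body[0] mov  r4, #0x66 -> r4=0x66
body[1] mov  r6, r1 -> r6=0xf1
body[2] mov  r5, r0 -> r5=0x7f
body[3] sub  r3, r6, r6 -> r3=0x00
body[4] add  r6, r2, r5 -> r6=0xc3
body[5] add  r4, r0, #11 -> r4=0x8a
epilogue: pop r5=0xcd, sp=0xb7
epilogue: pop r3=0xd8, sp=0xb8
r4: caller-saved, written=True
r5: callee-saved, written=True
r6: caller-saved, written=True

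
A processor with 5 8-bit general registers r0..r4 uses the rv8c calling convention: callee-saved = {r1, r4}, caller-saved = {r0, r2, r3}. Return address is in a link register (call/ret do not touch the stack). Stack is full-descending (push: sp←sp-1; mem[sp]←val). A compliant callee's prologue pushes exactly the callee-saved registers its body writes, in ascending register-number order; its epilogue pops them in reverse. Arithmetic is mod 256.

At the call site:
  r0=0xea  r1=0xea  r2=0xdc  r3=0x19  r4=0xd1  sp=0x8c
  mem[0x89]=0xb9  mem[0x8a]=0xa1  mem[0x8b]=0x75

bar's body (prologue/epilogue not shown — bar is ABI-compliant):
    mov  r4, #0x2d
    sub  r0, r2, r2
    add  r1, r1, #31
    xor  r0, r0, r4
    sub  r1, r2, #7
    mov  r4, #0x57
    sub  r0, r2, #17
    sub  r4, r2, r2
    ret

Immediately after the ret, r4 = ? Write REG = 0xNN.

REG = 0xd1

prologue: push r1 → mem[0x8b]=0xea, sp=0x8b
prologue: push r4 → mem[0x8a]=0xd1, sp=0x8a
body[0] mov  r4, #0x2d → r4=0x2d
body[1] sub  r0, r2, r2 → r0=0x00
body[2] add  r1, r1, #31 → r1=0x09
body[3] xor  r0, r0, r4 → r0=0x2d
body[4] sub  r1, r2, #7 → r1=0xd5
body[5] mov  r4, #0x57 → r4=0x57
body[6] sub  r0, r2, #17 → r0=0xcb
body[7] sub  r4, r2, r2 → r4=0x00
epilogue: pop r4=0xd1, sp=0x8b
epilogue: pop r1=0xea, sp=0x8c
r4 is callee-saved → restored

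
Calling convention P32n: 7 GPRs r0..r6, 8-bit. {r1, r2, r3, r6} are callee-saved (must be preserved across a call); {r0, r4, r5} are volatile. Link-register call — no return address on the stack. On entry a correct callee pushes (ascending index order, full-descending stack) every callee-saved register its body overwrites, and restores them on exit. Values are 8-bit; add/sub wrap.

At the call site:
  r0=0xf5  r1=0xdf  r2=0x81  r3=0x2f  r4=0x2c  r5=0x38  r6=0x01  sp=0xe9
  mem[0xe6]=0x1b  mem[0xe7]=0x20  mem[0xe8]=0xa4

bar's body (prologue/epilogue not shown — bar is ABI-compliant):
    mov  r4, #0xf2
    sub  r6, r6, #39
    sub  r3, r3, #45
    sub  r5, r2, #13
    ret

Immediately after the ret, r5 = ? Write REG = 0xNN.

REG = 0x74

prologue: push r3 → mem[0xe8]=0x2f, sp=0xe8
prologue: push r6 → mem[0xe7]=0x01, sp=0xe7
body[0] mov  r4, #0xf2 → r4=0xf2
body[1] sub  r6, r6, #39 → r6=0xda
body[2] sub  r3, r3, #45 → r3=0x02
body[3] sub  r5, r2, #13 → r5=0x74
epilogue: pop r6=0x01, sp=0xe8
epilogue: pop r3=0x2f, sp=0xe9
r5 is caller-saved → body value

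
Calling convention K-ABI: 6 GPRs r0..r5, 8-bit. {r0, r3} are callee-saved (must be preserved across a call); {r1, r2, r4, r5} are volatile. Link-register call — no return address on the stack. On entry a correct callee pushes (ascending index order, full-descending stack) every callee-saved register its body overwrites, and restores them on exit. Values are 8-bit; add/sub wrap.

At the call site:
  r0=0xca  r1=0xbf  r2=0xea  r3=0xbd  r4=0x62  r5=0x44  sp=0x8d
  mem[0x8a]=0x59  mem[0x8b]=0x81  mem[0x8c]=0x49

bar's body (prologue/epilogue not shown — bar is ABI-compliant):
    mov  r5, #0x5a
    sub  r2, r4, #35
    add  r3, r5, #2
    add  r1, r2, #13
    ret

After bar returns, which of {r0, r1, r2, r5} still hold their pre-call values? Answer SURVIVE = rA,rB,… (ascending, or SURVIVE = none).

SURVIVE = r0

prologue: push r3 → mem[0x8c]=0xbd, sp=0x8c
body[0] mov  r5, #0x5a → r5=0x5a
body[1] sub  r2, r4, #35 → r2=0x3f
body[2] add  r3, r5, #2 → r3=0x5c
body[3] add  r1, r2, #13 → r1=0x4c
epilogue: pop r3=0xbd, sp=0x8d
r0: callee-saved, written=False
r1: caller-saved, written=True
r2: caller-saved, written=True
r5: caller-saved, written=True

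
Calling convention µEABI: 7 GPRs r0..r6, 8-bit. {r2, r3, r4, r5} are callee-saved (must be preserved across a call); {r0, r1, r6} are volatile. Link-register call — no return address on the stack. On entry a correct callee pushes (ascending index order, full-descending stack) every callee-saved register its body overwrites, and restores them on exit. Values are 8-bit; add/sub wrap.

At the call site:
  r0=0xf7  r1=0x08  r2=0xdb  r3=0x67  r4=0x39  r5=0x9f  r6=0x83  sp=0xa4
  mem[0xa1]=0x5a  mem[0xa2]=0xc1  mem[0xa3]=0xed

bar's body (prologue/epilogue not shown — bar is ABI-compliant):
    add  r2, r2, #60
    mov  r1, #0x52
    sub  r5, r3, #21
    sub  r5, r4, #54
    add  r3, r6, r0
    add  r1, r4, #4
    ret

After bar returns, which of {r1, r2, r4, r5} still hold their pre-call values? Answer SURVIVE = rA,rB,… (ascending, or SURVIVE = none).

SURVIVE = r2,r4,r5

prologue: push r2 → mem[0xa3]=0xdb, sp=0xa3
prologue: push r3 → mem[0xa2]=0x67, sp=0xa2
prologue: push r5 → mem[0xa1]=0x9f, sp=0xa1
body[0] add  r2, r2, #60 → r2=0x17
body[1] mov  r1, #0x52 → r1=0x52
body[2] sub  r5, r3, #21 → r5=0x52
body[3] sub  r5, r4, #54 → r5=0x03
body[4] add  r3, r6, r0 → r3=0x7a
body[5] add  r1, r4, #4 → r1=0x3d
epilogue: pop r5=0x9f, sp=0xa2
epilogue: pop r3=0x67, sp=0xa3
epilogue: pop r2=0xdb, sp=0xa4
r1: caller-saved, written=True
r2: callee-saved, written=True
r4: callee-saved, written=False
r5: callee-saved, written=True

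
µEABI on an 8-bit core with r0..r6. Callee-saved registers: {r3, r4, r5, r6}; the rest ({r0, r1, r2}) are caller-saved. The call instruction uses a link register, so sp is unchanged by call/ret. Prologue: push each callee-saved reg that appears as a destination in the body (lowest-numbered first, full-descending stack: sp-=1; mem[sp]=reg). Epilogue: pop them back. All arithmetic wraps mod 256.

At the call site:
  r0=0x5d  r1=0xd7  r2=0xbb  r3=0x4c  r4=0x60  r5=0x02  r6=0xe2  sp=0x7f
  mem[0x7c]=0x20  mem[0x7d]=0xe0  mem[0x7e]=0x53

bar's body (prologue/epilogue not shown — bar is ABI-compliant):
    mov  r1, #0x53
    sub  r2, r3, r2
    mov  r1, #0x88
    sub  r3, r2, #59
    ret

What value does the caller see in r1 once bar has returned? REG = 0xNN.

REG = 0x88

prologue: push r3 → mem[0x7e]=0x4c, sp=0x7e
body[0] mov  r1, #0x53 → r1=0x53
body[1] sub  r2, r3, r2 → r2=0x91
body[2] mov  r1, #0x88 → r1=0x88
body[3] sub  r3, r2, #59 → r3=0x56
epilogue: pop r3=0x4c, sp=0x7f
r1 is caller-saved → body value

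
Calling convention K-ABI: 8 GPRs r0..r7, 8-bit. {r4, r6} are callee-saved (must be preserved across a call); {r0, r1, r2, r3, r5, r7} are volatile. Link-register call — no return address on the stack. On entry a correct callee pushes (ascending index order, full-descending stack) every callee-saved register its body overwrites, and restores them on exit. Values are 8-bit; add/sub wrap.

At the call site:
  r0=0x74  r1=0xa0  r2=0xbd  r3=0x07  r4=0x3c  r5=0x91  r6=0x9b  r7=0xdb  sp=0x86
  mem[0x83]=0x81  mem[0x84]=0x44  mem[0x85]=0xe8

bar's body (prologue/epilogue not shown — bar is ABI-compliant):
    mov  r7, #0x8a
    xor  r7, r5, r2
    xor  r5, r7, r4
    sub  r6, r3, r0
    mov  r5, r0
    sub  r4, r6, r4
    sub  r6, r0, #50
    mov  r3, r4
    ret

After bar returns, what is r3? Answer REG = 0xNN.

prologue: push r4 -> mem[0x85]=0x3c, sp=0x85
prologue: push r6 -> mem[0x84]=0x9b, sp=0x84
body[0] mov  r7, #0x8a -> r7=0x8a
body[1] xor  r7, r5, r2 -> r7=0x2c
body[2] xor  r5, r7, r4 -> r5=0x10
body[3] sub  r6, r3, r0 -> r6=0x93
body[4] mov  r5, r0 -> r5=0x74
body[5] sub  r4, r6, r4 -> r4=0x57
body[6] sub  r6, r0, #50 -> r6=0x42
body[7] mov  r3, r4 -> r3=0x57
epilogue: pop r6=0x9b, sp=0x85
epilogue: pop r4=0x3c, sp=0x86
r3 is caller-saved -> body value

REG = 0x57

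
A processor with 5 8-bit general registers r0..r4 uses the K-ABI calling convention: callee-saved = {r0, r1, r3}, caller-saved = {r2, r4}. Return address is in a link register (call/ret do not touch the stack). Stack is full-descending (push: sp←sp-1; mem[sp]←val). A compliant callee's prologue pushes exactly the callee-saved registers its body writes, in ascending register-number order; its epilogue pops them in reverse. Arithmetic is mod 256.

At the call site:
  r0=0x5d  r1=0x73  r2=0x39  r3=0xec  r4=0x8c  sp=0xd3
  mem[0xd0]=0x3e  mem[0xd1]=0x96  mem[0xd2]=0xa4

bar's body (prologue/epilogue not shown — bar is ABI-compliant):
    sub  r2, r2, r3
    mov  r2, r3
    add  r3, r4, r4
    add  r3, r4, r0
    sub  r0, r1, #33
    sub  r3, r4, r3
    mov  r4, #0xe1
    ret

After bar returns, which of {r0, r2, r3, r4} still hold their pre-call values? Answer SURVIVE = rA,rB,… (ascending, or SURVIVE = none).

prologue: push r0 -> mem[0xd2]=0x5d, sp=0xd2
prologue: push r3 -> mem[0xd1]=0xec, sp=0xd1
body[0] sub  r2, r2, r3 -> r2=0x4d
body[1] mov  r2, r3 -> r2=0xec
body[2] add  r3, r4, r4 -> r3=0x18
body[3] add  r3, r4, r0 -> r3=0xe9
body[4] sub  r0, r1, #33 -> r0=0x52
body[5] sub  r3, r4, r3 -> r3=0xa3
body[6] mov  r4, #0xe1 -> r4=0xe1
epilogue: pop r3=0xec, sp=0xd2
epilogue: pop r0=0x5d, sp=0xd3
r0: callee-saved, written=True
r2: caller-saved, written=True
r3: callee-saved, written=True
r4: caller-saved, written=True

SURVIVE = r0,r3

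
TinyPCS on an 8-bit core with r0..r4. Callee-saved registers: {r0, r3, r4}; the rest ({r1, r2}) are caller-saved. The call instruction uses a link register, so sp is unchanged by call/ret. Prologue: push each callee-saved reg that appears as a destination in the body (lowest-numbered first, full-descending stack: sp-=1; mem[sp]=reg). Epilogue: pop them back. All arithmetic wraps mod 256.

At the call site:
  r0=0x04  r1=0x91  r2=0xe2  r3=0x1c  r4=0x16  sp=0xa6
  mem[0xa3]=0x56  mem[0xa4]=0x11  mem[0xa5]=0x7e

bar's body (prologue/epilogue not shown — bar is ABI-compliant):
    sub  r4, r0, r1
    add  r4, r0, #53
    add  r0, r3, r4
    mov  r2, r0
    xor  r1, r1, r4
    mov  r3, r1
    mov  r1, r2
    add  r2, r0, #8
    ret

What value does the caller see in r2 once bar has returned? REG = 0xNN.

prologue: push r0 -> mem[0xa5]=0x04, sp=0xa5
prologue: push r3 -> mem[0xa4]=0x1c, sp=0xa4
prologue: push r4 -> mem[0xa3]=0x16, sp=0xa3
body[0] sub  r4, r0, r1 -> r4=0x73
body[1] add  r4, r0, #53 -> r4=0x39
body[2] add  r0, r3, r4 -> r0=0x55
body[3] mov  r2, r0 -> r2=0x55
body[4] xor  r1, r1, r4 -> r1=0xa8
body[5] mov  r3, r1 -> r3=0xa8
body[6] mov  r1, r2 -> r1=0x55
body[7] add  r2, r0, #8 -> r2=0x5d
epilogue: pop r4=0x16, sp=0xa4
epilogue: pop r3=0x1c, sp=0xa5
epilogue: pop r0=0x04, sp=0xa6
r2 is caller-saved -> body value

REG = 0x5d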